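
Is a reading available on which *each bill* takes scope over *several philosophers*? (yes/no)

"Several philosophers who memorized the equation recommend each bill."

The RC *who memorized the equation* is an island, but *each bill* is not inside it — it is the matrix object, a clausemate of *several philosophers*.
Nothing blocks QR of the lower DP to a position above the higher one, so inverse scope is available.

Yes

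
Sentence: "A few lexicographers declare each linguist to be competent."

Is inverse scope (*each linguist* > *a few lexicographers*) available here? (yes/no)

Yes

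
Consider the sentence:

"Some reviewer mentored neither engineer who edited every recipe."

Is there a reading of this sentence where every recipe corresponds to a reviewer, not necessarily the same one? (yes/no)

The described interpretation is the *every recipe* > *some reviewer* scoping.
*every recipe* occurs within the relative clause *who edited every recipe* modifying *neither engineer*.
Quantifiers inside a relative clause are trapped there; the RC boundary blocks QR.
Hence only narrow scope for *every recipe* (under *some reviewer*) survives.
(Only the surface reading survives: one fixed reviewer with respect to all the relevant recipes.)

No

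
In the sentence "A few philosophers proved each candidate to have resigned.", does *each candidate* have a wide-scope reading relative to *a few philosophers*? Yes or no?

*each candidate* is the subject of an ECM infinitive — the infinitival complement of an ECM verb is not a scope island, so *each candidate* can raise into the matrix clause.
With no island boundary between them, the object can take inverse scope over the subject via ordinary QR within the clause.

Yes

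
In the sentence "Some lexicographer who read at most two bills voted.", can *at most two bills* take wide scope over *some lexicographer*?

No

*at most two bills* occurs within the relative clause *who read at most two bills*.
Relative clauses block scope extraction: QR cannot target a position outside the modified NP.
So *at most two bills* cannot raise high enough to outscope *some lexicographer*; only the surface ordering *some lexicographer* > *at most two bills* is available.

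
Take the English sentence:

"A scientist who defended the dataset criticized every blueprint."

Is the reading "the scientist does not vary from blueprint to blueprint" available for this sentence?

Yes

This is the *a scientist* > *every blueprint* reading.
Nothing needs to raise for *a scientist* > *every blueprint*, so no island constraint is at stake.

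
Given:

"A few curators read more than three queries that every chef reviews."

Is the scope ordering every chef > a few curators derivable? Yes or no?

Structurally, *every chef* is inside the relative clause *that every chef reviews* modifying *more than three queries*.
A relative clause is a scope island — quantifier raising cannot cross its boundary.
*every chef* > *a few curators* would require crossing that boundary, which is illicit.

No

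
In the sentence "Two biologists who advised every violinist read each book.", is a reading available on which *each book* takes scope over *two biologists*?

*each book* sits in the matrix clause, not in the relative clause on *two biologists*.
Nothing blocks QR of the lower DP to a position above the higher one, so inverse scope is available.

Yes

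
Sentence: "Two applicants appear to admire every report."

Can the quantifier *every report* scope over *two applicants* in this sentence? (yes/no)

Yes

The matrix predicate is a raising verb, whose infinitival complement is not a scope island — *every report* can QR into the matrix clause.
Since no island is crossed, the inverse ordering is licensed alongside surface scope.
Both orderings are possible: *two applicants* > *every report* and *every report* > *two applicants*.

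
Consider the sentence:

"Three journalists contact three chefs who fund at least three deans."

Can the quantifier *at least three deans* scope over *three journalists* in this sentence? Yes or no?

The DP *at least three deans* is contained in the relative clause *who fund at least three deans* modifying *three chefs*.
A relative clause is a scope island — quantifier raising cannot cross its boundary.
*at least three deans* > *three journalists* would require crossing that boundary, which is illicit.

No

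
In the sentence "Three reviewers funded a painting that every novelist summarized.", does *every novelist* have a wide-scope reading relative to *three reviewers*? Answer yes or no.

The target quantifier *every novelist* is part of the relative clause *that every novelist summarized* modifying *a painting*.
Relative clauses block scope extraction: QR cannot target a position outside the modified NP.
So *every novelist* cannot raise high enough to outscope *three reviewers*; only the surface ordering *three reviewers* > *every novelist* is available.

No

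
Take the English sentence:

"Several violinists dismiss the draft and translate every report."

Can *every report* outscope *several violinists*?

*every report* is embedded in one conjunct of the coordinate structure (*translate every report*).
A quantifier cannot raise out of one conjunct of a coordination across the whole coordinate structure — the CSC applies to QR.
So the wide-scope reading for *every report* is blocked.

No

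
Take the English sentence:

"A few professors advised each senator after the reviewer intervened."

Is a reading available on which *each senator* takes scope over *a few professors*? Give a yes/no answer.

*each senator* is a matrix argument; the adjunct is an island but the target quantifier is outside it.
Since no island is crossed, the inverse ordering is licensed alongside surface scope.

Yes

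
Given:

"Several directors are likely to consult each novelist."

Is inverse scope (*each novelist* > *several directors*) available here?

*each novelist* is inside a raising infinitive, which is transparent to QR (no CP barrier), so it behaves as a matrix argument.
Clause-internal QR can adjoin the lower DP above the subject, yielding the inverse reading.

Yes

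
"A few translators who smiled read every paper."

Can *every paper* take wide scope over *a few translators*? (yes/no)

Although the sentence contains a relative clause (*who smiled*), *every paper* is outside it, in the matrix VP.
With no island boundary between them, the object can take inverse scope over the subject via ordinary QR within the clause.

Yes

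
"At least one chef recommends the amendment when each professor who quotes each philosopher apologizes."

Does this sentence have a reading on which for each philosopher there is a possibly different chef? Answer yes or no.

No

The paraphrase describes the scope ordering *each philosopher* > *at least one chef*.
*each philosopher* occurs within the relative clause *who quotes each philosopher*, which is itself inside the adjunct *when each professor who quotes each philosopher apologizes*.
Nested islands: the RC island is itself inside an adjunct island, so wide scope is doubly excluded.
*each philosopher* is confined to the island and cannot take scope over *at least one chef*.
(Only the surface reading survives: one fixed chef with respect to all the relevant philosophers.)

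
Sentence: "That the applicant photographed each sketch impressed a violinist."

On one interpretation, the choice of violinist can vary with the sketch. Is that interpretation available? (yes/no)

No

The described interpretation is the *each sketch* > *a violinist* scoping.
*each sketch* sits inside the sentential subject *that the applicant photographed each sketch*.
Subjects — clausal subjects included — are islands for extraction, and QR is no exception.
There is no licit LF on which *each sketch* c-commands *a violinist*.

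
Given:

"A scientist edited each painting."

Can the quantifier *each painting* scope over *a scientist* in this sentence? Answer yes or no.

Yes

Both DPs are arguments of the same predicate; there is no clause or island boundary between them.
Clause-internal QR can adjoin the lower DP above the subject, yielding the inverse reading.
The sentence is scopally ambiguous between *a scientist* > *each painting* and *each painting* > *a scientist*.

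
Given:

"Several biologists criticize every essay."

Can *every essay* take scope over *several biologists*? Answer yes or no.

*every essay* is the matrix object and *several biologists* the matrix subject; the two are clausemates.
No island intervenes, so both surface and inverse scope are derivable.

Yes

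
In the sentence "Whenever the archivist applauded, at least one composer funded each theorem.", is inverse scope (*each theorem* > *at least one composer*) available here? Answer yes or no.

Yes

Neither queried DP is inside the adjunct, so the adjunct-island constraint does not apply.
No island intervenes, so both surface and inverse scope are derivable.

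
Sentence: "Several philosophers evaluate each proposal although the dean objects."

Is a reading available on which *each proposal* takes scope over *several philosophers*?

The adjunct clause does not contain *each proposal*, which is the matrix object.
Ordinary QR to a clause-peripheral position gives the wide-scope LF for the lower DP.

Yes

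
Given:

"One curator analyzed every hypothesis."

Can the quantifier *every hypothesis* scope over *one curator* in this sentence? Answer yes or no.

*every hypothesis* and *one curator* are in the same minimal clause.
Ordinary QR to a clause-peripheral position gives the wide-scope LF for the lower DP.

Yes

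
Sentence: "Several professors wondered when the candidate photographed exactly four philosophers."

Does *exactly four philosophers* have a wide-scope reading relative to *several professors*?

Structurally, *exactly four philosophers* is inside the embedded question *when the candidate photographed exactly four philosophers*.
QR across an interrogative CP boundary is ruled out as a wh-island violation.
So the wide-scope reading for *exactly four philosophers* is blocked.

No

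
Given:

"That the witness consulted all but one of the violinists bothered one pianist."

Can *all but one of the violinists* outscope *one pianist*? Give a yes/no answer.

No

*all but one of the violinists* occurs within the sentential subject *that the witness consulted all but one of the violinists*.
The subject-island constraint blocks QR out of a clausal subject.
So the wide-scope reading for *all but one of the violinists* is blocked.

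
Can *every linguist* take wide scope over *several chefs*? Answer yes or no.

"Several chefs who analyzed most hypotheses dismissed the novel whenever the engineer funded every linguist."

No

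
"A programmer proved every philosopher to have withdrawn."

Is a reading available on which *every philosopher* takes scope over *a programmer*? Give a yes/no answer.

*every philosopher* is the subject of an ECM infinitive — the infinitival complement of an ECM verb is not a scope island, so *every philosopher* can raise into the matrix clause.
Since no island is crossed, the inverse ordering is licensed alongside surface scope.

Yes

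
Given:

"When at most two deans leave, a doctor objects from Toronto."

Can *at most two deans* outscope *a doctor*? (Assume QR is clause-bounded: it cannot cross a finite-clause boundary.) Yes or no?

No

*at most two deans* is embedded in the adjunct clause *when at most two deans leave*.
Scope out of an adjunct clause is unavailable: QR respects the adjunct-island constraint.
*at most two deans* > *a doctor* would require crossing that boundary, which is illicit.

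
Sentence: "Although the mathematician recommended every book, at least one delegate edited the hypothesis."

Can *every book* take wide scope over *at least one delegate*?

*every book* occurs within the adjunct clause *although the mathematician recommended every book*.
Since the clause is an adjunct (not a complement), the Adjunct Condition blocks QR across its edge.
*every book* is confined to the island and cannot take scope over *at least one delegate*.

No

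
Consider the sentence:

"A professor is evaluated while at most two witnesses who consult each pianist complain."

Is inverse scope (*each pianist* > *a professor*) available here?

No

*each pianist* occurs within the relative clause *who consult each pianist*, which is itself inside the adjunct *while at most two witnesses who consult each pianist complain*.
Even if one barrier were somehow void, the other would still block QR.
Hence only narrow scope for *each pianist* (under *a professor*) survives.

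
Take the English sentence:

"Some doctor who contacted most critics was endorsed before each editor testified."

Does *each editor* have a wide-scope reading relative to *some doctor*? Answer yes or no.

*each editor* occurs within the adjunct clause *before each editor testified*.
Adjuncts are opaque for quantifier raising; a quantifier in an adjunct stays inside it.
So *each editor* cannot raise high enough to outscope *some doctor*; only the surface ordering *some doctor* > *each editor* is available.

No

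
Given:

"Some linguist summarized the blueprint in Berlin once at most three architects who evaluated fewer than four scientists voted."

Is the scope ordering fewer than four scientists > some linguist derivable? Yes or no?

*fewer than four scientists* sits inside the relative clause *who evaluated fewer than four scientists*, which is itself inside the adjunct *once at most three architects who evaluated fewer than four scientists voted*.
Two island boundaries intervene — the relative clause and the adjunct. Either alone would block QR.
*fewer than four scientists* > *some linguist* would require crossing that boundary, which is illicit.

No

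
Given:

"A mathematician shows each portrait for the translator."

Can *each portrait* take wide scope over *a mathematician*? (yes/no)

*a mathematician* and *each portrait* are co-arguments of the matrix verb, with nothing but a clause-internal boundary between them.
With no island boundary between them, the object can take inverse scope over the subject via ordinary QR within the clause.

Yes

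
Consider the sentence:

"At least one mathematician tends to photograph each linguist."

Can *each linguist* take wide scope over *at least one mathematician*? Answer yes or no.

Infinitival complements of raising predicates do not block QR; *each linguist* and *at least one mathematician* are effectively clausemates.
Clause-internal QR can adjoin the lower DP above the subject, yielding the inverse reading.

Yes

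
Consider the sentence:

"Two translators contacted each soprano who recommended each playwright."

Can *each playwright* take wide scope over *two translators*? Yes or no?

No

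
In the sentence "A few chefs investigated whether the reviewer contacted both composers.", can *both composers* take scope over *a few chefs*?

*both composers* is embedded in the embedded question *whether the reviewer contacted both composers*.
An indirect question is a wh-island; the filled [Spec,CP] blocks QR across the CP edge.
So the wide-scope reading for *both composers* is blocked.

No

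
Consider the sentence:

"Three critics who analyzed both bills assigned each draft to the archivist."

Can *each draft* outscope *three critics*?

The RC *who analyzed both bills* is an island, but *each draft* is not inside it — it is the matrix object, a clausemate of *three critics*.
QR within a single clause is free, so the lower quantifier may take scope over the higher one.

Yes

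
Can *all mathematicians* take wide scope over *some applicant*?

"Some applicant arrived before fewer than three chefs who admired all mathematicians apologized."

The target quantifier *all mathematicians* is part of the relative clause *who admired all mathematicians*, which is itself inside the adjunct *before fewer than three chefs who admired all mathematicians apologized*.
Two island boundaries intervene — the relative clause and the adjunct. Either alone would block QR.
So *all mathematicians* cannot raise high enough to outscope *some applicant*; only the surface ordering *some applicant* > *all mathematicians* is available.

No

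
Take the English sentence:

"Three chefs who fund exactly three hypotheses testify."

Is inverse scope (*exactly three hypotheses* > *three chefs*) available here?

No

*exactly three hypotheses* occurs within the relative clause *who fund exactly three hypotheses*.
Relative clauses are scope islands: a quantifier cannot QR out of a relative clause to take scope in the matrix clause.
So the wide-scope reading for *exactly three hypotheses* is blocked.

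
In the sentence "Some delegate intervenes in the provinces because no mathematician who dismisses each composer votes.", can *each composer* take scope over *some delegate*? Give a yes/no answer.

No

*each composer* sits inside the relative clause *who dismisses each composer*, which is itself inside the adjunct *because no mathematician who dismisses each composer votes*.
Nested islands: the RC island is itself inside an adjunct island, so wide scope is doubly excluded.
Hence only narrow scope for *each composer* (under *some delegate*) survives.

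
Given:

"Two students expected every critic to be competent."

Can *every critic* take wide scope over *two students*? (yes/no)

Yes

This is an ECM construction: *every critic* is the infinitival subject, Case-marked by the matrix verb, and the infinitive is transparent for QR.
QR within a single clause is free, so the lower quantifier may take scope over the higher one.
Both orderings are possible: *two students* > *every critic* and *every critic* > *two students*.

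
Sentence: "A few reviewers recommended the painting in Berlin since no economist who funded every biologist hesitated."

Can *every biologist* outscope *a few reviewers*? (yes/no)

*every biologist* occurs within the relative clause *who funded every biologist*, which is itself inside the adjunct *since no economist who funded every biologist hesitated*.
Both the relative clause and the enclosing adjunct are scope islands; QR cannot cross either.
There is no licit LF on which *every biologist* c-commands *a few reviewers*.

No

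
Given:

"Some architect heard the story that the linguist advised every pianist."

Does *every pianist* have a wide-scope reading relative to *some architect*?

No

Structurally, *every pianist* is inside the complex NP *the story that the linguist advised every pianist*.
The complex NP is opaque for QR — the quantifier is frozen inside the noun's complement.
So *every pianist* cannot raise high enough to outscope *some architect*; only the surface ordering *some architect* > *every pianist* is available.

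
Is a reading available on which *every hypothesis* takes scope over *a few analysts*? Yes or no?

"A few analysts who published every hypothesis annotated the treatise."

*every hypothesis* is embedded in the relative clause *who published every hypothesis*.
Quantifiers inside a relative clause are trapped there; the RC boundary blocks QR.
So the wide-scope reading for *every hypothesis* is blocked.

No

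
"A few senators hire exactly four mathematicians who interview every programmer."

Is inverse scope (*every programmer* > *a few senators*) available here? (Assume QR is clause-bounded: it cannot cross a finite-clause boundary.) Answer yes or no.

*every programmer* sits inside the relative clause *who interview every programmer* modifying *exactly four mathematicians*.
Relative clauses are scope islands: a quantifier cannot QR out of a relative clause to take scope in the matrix clause.
There is no licit LF on which *every programmer* c-commands *a few senators*.

No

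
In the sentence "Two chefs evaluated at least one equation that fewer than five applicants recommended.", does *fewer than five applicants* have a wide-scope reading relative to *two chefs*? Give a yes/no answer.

The target quantifier *fewer than five applicants* is part of the relative clause *that fewer than five applicants recommended* modifying *at least one equation*.
Relative clauses block scope extraction: QR cannot target a position outside the modified NP.
So the wide-scope reading for *fewer than five applicants* is blocked.

No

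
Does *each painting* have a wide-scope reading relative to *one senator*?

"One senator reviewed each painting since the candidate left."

Yes

*each painting* is a matrix argument; the adjunct is an island but the target quantifier is outside it.
Nothing blocks QR of the lower DP to a position above the higher one, so inverse scope is available.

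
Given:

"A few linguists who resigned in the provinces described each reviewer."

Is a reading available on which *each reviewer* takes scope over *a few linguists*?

Yes

*each reviewer* sits in the matrix clause, not in the relative clause on *a few linguists*.
With no island boundary between them, the object can take inverse scope over the subject via ordinary QR within the clause.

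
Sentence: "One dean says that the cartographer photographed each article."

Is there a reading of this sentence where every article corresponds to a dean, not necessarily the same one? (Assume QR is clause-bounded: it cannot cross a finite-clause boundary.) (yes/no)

No

The paraphrase describes the scope ordering *each article* > *one dean*.
Structurally, *each article* is inside the finite complement clause *that the cartographer photographed each article*.
Under clause-bounded QR, a quantifier in an embedded finite clause cannot raise into the matrix clause.
So the wide-scope reading for *each article* is blocked.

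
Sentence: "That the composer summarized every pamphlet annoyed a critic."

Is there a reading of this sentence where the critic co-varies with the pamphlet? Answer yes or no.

No

The paraphrase describes the scope ordering *every pamphlet* > *a critic*.
*every pamphlet* is embedded in the sentential subject *that the composer summarized every pamphlet*.
The subject-island constraint blocks QR out of a clausal subject.
*every pamphlet* is confined to the island and cannot take scope over *a critic*.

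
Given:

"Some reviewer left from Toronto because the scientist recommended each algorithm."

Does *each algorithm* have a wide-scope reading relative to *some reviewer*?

No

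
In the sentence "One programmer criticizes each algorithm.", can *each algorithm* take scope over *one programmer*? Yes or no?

Yes

*one programmer* and *each algorithm* are co-arguments of the matrix verb, with nothing but a clause-internal boundary between them.
With no island boundary between them, the object can take inverse scope over the subject via ordinary QR within the clause.
Both orderings are possible: *one programmer* > *each algorithm* and *each algorithm* > *one programmer*.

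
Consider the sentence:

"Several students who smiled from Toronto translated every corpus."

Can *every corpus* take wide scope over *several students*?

Although the sentence contains a relative clause (*who smiled from Toronto*), *every corpus* is outside it, in the matrix VP.
QR within a single clause is free, so the lower quantifier may take scope over the higher one.

Yes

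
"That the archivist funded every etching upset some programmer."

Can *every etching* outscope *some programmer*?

No

*every etching* sits inside the sentential subject *that the archivist funded every etching*.
The Sentential Subject Constraint rules out raising the quantifier out of the that-clause subject.
So *every etching* cannot raise to a position above *some programmer*.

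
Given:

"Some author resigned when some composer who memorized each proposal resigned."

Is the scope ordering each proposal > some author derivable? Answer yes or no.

No

Structurally, *each proposal* is inside the relative clause *who memorized each proposal*, which is itself inside the adjunct *when some composer who memorized each proposal resigned*.
Two island boundaries intervene — the relative clause and the adjunct. Either alone would block QR.
There is no licit LF on which *each proposal* c-commands *some author*.
(Only the surface reading survives: one fixed author with respect to all the relevant proposals.)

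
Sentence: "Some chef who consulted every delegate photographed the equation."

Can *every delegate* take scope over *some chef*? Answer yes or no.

*every delegate* occurs within the relative clause *who consulted every delegate*.
Quantifiers inside a relative clause are trapped there; the RC boundary blocks QR.
There is no licit LF on which *every delegate* c-commands *some chef*.
(Only the surface reading survives: one fixed chef with respect to all the relevant delegates.)

No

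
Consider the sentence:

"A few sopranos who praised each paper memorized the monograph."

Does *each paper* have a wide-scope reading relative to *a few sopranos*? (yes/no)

*each paper* is embedded in the relative clause *who praised each paper*.
Relative clauses are scope islands: a quantifier cannot QR out of a relative clause to take scope in the matrix clause.
So the wide-scope reading for *each paper* is blocked.

No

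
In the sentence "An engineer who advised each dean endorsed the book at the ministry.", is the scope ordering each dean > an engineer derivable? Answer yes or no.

No

The target quantifier *each dean* is part of the relative clause *who advised each dean*.
QR out of a relative clause is ruled out by the relative-clause island constraint.
So the wide-scope reading for *each dean* is blocked.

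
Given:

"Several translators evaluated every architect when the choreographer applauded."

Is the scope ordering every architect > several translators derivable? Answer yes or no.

Yes

Although there is an adjunct clause, *every architect* is in the main clause, not inside the adjunct.
With no island boundary between them, the object can take inverse scope over the subject via ordinary QR within the clause.
So *every architect* > *several translators* is among the available readings.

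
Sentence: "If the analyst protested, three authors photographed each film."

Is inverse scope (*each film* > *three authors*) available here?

Yes

Neither queried DP is inside the adjunct, so the adjunct-island constraint does not apply.
QR within a single clause is free, so the lower quantifier may take scope over the higher one.
The sentence is scopally ambiguous between *three authors* > *each film* and *each film* > *three authors*.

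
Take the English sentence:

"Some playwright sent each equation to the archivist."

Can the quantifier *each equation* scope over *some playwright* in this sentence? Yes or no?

Yes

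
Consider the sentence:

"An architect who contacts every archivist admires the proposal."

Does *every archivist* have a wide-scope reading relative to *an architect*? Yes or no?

The target quantifier *every archivist* is part of the relative clause *who contacts every archivist*.
A relative clause is a scope island — quantifier raising cannot cross its boundary.
So *every archivist* cannot raise to a position above *an architect*.

No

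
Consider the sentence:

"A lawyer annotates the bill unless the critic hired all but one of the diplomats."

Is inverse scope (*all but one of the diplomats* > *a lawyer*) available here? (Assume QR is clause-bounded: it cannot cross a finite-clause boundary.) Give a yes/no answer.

No

*all but one of the diplomats* sits inside the adjunct clause *unless the critic hired all but one of the diplomats*.
Scope out of an adjunct clause is unavailable: QR respects the adjunct-island constraint.
*all but one of the diplomats* > *a lawyer* would require crossing that boundary, which is illicit.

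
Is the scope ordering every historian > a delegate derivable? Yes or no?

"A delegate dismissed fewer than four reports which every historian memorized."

No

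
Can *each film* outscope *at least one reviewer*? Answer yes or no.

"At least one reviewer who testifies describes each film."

Although the sentence contains a relative clause (*who testifies*), *each film* is outside it, in the matrix VP.
Clause-internal QR can adjoin the lower DP above the subject, yielding the inverse reading.

Yes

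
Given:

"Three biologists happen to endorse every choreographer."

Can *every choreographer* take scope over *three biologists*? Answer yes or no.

Yes

The matrix predicate is a raising verb, whose infinitival complement is not a scope island — *every choreographer* can QR into the matrix clause.
No island intervenes, so both surface and inverse scope are derivable.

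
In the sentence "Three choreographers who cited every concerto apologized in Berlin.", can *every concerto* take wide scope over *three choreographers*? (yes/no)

No

*every concerto* is embedded in the relative clause *who cited every concerto*.
Relative clauses block scope extraction: QR cannot target a position outside the modified NP.
*every concerto* > *three choreographers* would require crossing that boundary, which is illicit.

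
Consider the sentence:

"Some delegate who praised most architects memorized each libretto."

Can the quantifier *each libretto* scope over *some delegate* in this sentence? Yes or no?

*each libretto* sits in the matrix clause, not in the relative clause on *some delegate*.
Ordinary QR to a clause-peripheral position gives the wide-scope LF for the lower DP.

Yes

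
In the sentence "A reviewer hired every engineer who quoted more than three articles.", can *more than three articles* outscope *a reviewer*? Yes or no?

*more than three articles* sits inside the relative clause *who quoted more than three articles* modifying *every engineer*.
The relative clause forms an island for QR, so the quantifier is confined to the head noun's restrictor.
*more than three articles* > *a reviewer* would require crossing that boundary, which is illicit.

No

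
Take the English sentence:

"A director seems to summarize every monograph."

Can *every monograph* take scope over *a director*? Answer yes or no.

Yes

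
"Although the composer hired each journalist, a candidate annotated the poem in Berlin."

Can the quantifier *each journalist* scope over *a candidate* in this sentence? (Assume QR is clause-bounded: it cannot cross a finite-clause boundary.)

*each journalist* occurs within the adjunct clause *although the composer hired each journalist*.
Adverbial clauses are not L-marked, so they are barriers for QR — the quantifier cannot escape the adjunct.
So the wide-scope reading for *each journalist* is blocked.

No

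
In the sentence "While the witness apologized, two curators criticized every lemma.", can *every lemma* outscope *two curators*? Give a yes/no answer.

Yes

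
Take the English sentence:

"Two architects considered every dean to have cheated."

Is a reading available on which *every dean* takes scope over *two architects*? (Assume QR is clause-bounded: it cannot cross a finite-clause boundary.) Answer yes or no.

ECM infinitives lack a CP barrier, so *every dean* can QR over the matrix subject *two architects*.
Ordinary QR to a clause-peripheral position gives the wide-scope LF for the lower DP.

Yes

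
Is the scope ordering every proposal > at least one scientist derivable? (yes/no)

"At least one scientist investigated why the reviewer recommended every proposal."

*every proposal* occurs within the embedded question *why the reviewer recommended every proposal*.
Embedded wh-clauses are opaque for QR, so the quantifier stays inside the question.
So the wide-scope reading for *every proposal* is blocked.

No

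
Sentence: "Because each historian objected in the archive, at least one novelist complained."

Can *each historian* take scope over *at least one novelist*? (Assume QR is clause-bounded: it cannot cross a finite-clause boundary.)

No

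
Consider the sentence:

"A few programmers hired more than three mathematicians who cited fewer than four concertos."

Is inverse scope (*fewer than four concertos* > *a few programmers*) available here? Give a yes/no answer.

No

*fewer than four concertos* is embedded in the relative clause *who cited fewer than four concertos* modifying *more than three mathematicians*.
Relative clauses block scope extraction: QR cannot target a position outside the modified NP.
So *fewer than four concertos* cannot raise to a position above *a few programmers*.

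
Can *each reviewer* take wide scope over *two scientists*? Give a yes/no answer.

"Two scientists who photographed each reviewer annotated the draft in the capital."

*each reviewer* sits inside the relative clause *who photographed each reviewer*.
The relative clause forms an island for QR, so the quantifier is confined to the head noun's restrictor.
So the wide-scope reading for *each reviewer* is blocked.

No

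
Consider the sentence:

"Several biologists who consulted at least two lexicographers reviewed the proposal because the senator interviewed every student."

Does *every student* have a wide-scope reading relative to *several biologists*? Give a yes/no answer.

Structurally, *every student* is inside the adjunct clause *because the senator interviewed every student*.
Adverbial clauses are not L-marked, so they are barriers for QR — the quantifier cannot escape the adjunct.
Hence only narrow scope for *every student* (under *several biologists*) survives.

No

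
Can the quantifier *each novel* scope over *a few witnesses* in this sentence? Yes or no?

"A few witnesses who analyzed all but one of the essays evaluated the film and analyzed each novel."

No

*each novel* occurs within one conjunct of the coordinate structure (*analyzed each novel*).
Coordinate structures are islands for non-across-the-board movement, QR included.
So *each novel* cannot raise high enough to outscope *a few witnesses*; only the surface ordering *a few witnesses* > *each novel* is available.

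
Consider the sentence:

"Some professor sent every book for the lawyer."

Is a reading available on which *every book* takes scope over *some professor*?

Yes

Both DPs are arguments of the same predicate; there is no clause or island boundary between them.
Ordinary QR to a clause-peripheral position gives the wide-scope LF for the lower DP.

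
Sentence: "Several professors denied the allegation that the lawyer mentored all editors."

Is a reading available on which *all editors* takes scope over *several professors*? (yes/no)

No

The target quantifier *all editors* is part of the complex NP *the allegation that the lawyer mentored all editors*.
Since the clause is the complement of a nominal head, the CNPC blocks scope extraction.
The inverse ordering *all editors* > *several professors* is therefore underivable.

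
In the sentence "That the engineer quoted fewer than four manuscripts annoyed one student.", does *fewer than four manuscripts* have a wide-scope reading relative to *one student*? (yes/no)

*fewer than four manuscripts* occurs within the sentential subject *that the engineer quoted fewer than four manuscripts*.
The Sentential Subject Constraint rules out raising the quantifier out of the that-clause subject.
There is no licit LF on which *fewer than four manuscripts* c-commands *one student*.

No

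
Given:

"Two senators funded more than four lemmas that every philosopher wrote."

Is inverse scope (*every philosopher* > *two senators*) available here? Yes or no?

No

*every philosopher* occurs within the relative clause *that every philosopher wrote* modifying *more than four lemmas*.
Relative clauses block scope extraction: QR cannot target a position outside the modified NP.
So *every philosopher* cannot raise high enough to outscope *two senators*; only the surface ordering *two senators* > *every philosopher* is available.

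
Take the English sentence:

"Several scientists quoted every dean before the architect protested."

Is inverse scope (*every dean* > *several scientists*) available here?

Yes

*every dean* is a matrix argument; the adjunct is an island but the target quantifier is outside it.
Since no island is crossed, the inverse ordering is licensed alongside surface scope.
The sentence is scopally ambiguous between *several scientists* > *every dean* and *every dean* > *several scientists*.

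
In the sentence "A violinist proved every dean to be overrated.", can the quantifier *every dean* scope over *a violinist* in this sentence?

Yes

*every dean* is an ECM subject; ECM complements are not islands, and the embedded quantifier may take matrix scope.
Clause-internal QR can adjoin the lower DP above the subject, yielding the inverse reading.
Both orderings are possible: *a violinist* > *every dean* and *every dean* > *a violinist*.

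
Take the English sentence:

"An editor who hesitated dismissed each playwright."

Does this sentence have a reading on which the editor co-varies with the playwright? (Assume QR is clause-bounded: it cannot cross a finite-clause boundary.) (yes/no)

Yes

That reading corresponds to *each playwright* > *an editor*.
The RC *who hesitated* is an island, but *each playwright* is not inside it — it is the matrix object, a clausemate of *an editor*.
Clause-internal QR can adjoin the lower DP above the subject, yielding the inverse reading.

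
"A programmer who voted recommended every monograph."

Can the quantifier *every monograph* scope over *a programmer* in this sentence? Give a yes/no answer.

*every monograph* sits in the matrix clause, not in the relative clause on *a programmer*.
QR within a single clause is free, so the lower quantifier may take scope over the higher one.

Yes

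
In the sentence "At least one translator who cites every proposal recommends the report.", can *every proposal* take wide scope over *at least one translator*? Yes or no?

*every proposal* occurs within the relative clause *who cites every proposal*.
A relative clause is a scope island — quantifier raising cannot cross its boundary.
*every proposal* is confined to the island and cannot take scope over *at least one translator*.

No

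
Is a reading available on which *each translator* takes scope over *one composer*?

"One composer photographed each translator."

*each translator* and *one composer* are in the same minimal clause.
QR within a single clause is free, so the lower quantifier may take scope over the higher one.

Yes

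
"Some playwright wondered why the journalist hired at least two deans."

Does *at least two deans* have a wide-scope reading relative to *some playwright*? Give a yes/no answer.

No

The DP *at least two deans* is contained in the embedded question *why the journalist hired at least two deans*.
An indirect question is a wh-island; the filled [Spec,CP] blocks QR across the CP edge.
So the wide-scope reading for *at least two deans* is blocked.
(Only the surface reading survives: one fixed playwright with respect to all the relevant deans.)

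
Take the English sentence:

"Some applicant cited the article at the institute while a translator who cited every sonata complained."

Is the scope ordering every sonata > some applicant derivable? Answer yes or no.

No

*every sonata* is embedded in the relative clause *who cited every sonata*, which is itself inside the adjunct *while a translator who cited every sonata complained*.
Nested islands: the RC island is itself inside an adjunct island, so wide scope is doubly excluded.
There is no licit LF on which *every sonata* c-commands *some applicant*.
(Only the surface reading survives: one fixed applicant with respect to all the relevant sonatas.)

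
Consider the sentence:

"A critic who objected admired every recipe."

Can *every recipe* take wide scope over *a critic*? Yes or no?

The relative clause *who objected* modifies *a critic*, but *every recipe* is not inside that relative clause — it is an argument of the matrix verb.
Ordinary QR to a clause-peripheral position gives the wide-scope LF for the lower DP.

Yes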